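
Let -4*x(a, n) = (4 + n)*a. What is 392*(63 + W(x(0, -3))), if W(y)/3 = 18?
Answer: 45864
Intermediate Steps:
x(a, n) = -a*(4 + n)/4 (x(a, n) = -(4 + n)*a/4 = -a*(4 + n)/4)
W(y) = 54 (W(y) = 3*18 = 54)
392*(63 + W(x(0, -3))) = 392*(63 + 54) = 392*117 = 45864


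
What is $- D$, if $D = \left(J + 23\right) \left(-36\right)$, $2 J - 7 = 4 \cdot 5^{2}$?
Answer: $2754$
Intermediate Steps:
$J = \frac{107}{2}$ ($J = \frac{7}{2} + \frac{4 \cdot 5^{2}}{2} = \frac{7}{2} + \frac{4 \cdot 25}{2} = \frac{7}{2} + \frac{1}{2} \cdot 100 = \frac{7}{2} + 50 = \frac{107}{2} \approx 53.5$)
$D = -2754$ ($D = \left(\frac{107}{2} + 23\right) \left(-36\right) = \frac{153}{2} \left(-36\right) = -2754$)
$- D = \left(-1\right) \left(-2754\right) = 2754$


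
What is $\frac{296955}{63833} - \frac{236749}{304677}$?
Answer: $\frac{75362959618}{19448446941} \approx 3.875$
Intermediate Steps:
$\frac{296955}{63833} - \frac{236749}{304677} = \frac{75362959618}{19448446941}$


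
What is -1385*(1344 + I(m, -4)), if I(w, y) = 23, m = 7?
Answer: -1893295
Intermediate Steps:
-1385*(1344 + I(m, -4)) = -1385*(1344 + 23) = -1385*1367 = -1893295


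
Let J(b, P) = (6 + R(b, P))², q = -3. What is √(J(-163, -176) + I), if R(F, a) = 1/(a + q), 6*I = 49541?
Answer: √9565506930/1074 ≈ 91.065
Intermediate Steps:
I = 49541/6 (I = (⅙)*49541 = 49541/6 ≈ 8256.8)
R(F, a) = 1/(-3 + a) (R(F, a) = 1/(a - 3) = 1/(-3 + a))
J(b, P) = (6 + 1/(-3 + P))²
√(J(-163, -176) + I) = √((-17 + 6*(-176))²/(-3 - 176)² + 49541/6) = √((-17 - 1056)²/(-179)² + 49541/6) = √((-1073)²*(1/32041) + 49541/6) = √(1151329*(1/32041) + 49541/6) = √(1151329/32041 + 49541/6) = √(1594251155/192246) = √9565506930/1074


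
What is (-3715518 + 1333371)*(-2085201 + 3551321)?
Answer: -3492513359640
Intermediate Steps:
(-3715518 + 1333371)*(-2085201 + 3551321) = -2382147*1466120 = -3492513359640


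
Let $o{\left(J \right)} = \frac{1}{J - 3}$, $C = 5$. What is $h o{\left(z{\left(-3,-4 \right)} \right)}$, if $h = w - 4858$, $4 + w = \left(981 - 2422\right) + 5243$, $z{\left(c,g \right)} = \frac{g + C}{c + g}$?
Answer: $\frac{3710}{11} \approx 337.27$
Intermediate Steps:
$z{\left(c,g \right)} = \frac{5 + g}{c + g}$ ($z{\left(c,g \right)} = \frac{g + 5}{c + g} = \frac{5 + g}{c + g}$)
$o{\left(J \right)} = \frac{1}{-3 + J}$
$w = 3798$ ($w = -4 + \left(\left(981 - 2422\right) + 5243\right) = -4 + \left(-1441 + 5243\right) = -4 + 3802 = 3798$)
$h = -1060$ ($h = 3798 - 4858 = -1060$)
$h o{\left(z{\left(-3,-4 \right)} \right)} = - \frac{1060}{-3 + \frac{5 - 4}{-3 - 4}} = - \frac{1060}{-3 + \frac{1}{-7} \cdot 1} = - \frac{1060}{-3 - \frac{1}{7}} = - \frac{1060}{- \frac{22}{7}} = \left(-1060\right) \left(- \frac{7}{22}\right) = \frac{3710}{11}$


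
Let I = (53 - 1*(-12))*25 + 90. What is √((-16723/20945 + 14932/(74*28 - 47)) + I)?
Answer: 2*√15293673203953/188505 ≈ 41.492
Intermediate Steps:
I = 1715 (I = (53 + 12)*25 + 90 = 65*25 + 90 = 1625 + 90 = 1715)
√((-16723/20945 + 14932/(74*28 - 47)) + I) = √((-16723/20945 + 14932/(74*28 - 47)) + 1715) = √((-16723*1/20945 + 14932/(2072 - 47)) + 1715) = √((-16723/20945 + 14932/2025) + 1715) = √(55777333/8482725 + 1715) = √(14603650708/8482725) = 2*√15293673203953/188505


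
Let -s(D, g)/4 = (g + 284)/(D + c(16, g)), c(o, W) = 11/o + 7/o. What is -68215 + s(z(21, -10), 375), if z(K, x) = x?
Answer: -4822177/71 ≈ -67918.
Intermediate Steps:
c(o, W) = 18/o
s(D, g) = -4*(284 + g)/(9/8 + D) (s(D, g) = -4*(g + 284)/(D + 18/16) = -4*(284 + g)/(D + 18*(1/16)) = -4*(284 + g)/(D + 9/8) = -4*(284 + g)/(9/8 + D))
-68215 + s(z(21, -10), 375) = -68215 + 32*(-284 - 1*375)/(9 + 8*(-10)) = -68215 + 32*(-284 - 375)/(9 - 80) = -68215 + 32*(-659)/(-71) = -68215 + 32*(-1/71)*(-659) = -68215 + 21088/71 = -4822177/71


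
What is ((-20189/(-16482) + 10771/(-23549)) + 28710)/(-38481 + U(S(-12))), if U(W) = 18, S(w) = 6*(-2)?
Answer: -11143642785919/14928821812134 ≈ -0.74645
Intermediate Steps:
S(w) = -12
((-20189/(-16482) + 10771/(-23549)) + 28710)/(-38481 + U(S(-12))) = ((-20189/(-16482) + 10771/(-23549)) + 28710)/(-38481 + 18) = ((-20189*(-1/16482) + 10771*(-1/23549)) + 28710)/(-38463) = ((20189/16482 - 10771/23549) + 28710)*(-1/38463) = (297903139/388134618 + 28710)*(-1/38463) = (11143642785919/388134618)*(-1/38463) = -11143642785919/14928821812134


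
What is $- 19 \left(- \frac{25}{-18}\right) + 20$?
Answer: $- \frac{115}{18} \approx -6.3889$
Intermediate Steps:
$- 19 \left(- \frac{25}{-18}\right) + 20 = - 19 \left(\left(-25\right) \left(- \frac{1}{18}\right)\right) + 20 = \left(-19\right) \frac{25}{18} + 20 = - \frac{475}{18} + 20 = - \frac{115}{18}$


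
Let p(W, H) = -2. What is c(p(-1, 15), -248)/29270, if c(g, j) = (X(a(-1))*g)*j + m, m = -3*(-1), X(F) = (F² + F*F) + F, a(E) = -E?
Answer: 1491/29270 ≈ 0.050940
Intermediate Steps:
X(F) = F + 2*F² (X(F) = (F² + F²) + F = 2*F² + F = F + 2*F²)
m = 3
c(g, j) = 3 + 3*g*j (c(g, j) = (((-1*(-1))*(1 + 2*(-1*(-1))))*g)*j + 3 = ((1*(1 + 2*1))*g)*j + 3 = ((1*(1 + 2))*g)*j + 3 = ((1*3)*g)*j + 3 = (3*g)*j + 3 = 3*g*j + 3 = 3 + 3*g*j)
c(p(-1, 15), -248)/29270 = (3 + 3*(-2)*(-248))/29270 = (3 + 1488)*(1/29270) = 1491*(1/29270) = 1491/29270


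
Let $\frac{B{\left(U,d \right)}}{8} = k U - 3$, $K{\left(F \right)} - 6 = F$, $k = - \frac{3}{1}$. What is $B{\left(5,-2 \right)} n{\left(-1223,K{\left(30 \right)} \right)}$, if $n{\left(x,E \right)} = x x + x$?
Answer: $-215208864$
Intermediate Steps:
$k = -3$ ($k = \left(-3\right) 1 = -3$)
$K{\left(F \right)} = 6 + F$
$n{\left(x,E \right)} = x + x^{2}$ ($n{\left(x,E \right)} = x^{2} + x = x + x^{2}$)
$B{\left(U,d \right)} = -24 - 24 U$ ($B{\left(U,d \right)} = 8 \left(- 3 U - 3\right) = 8 \left(-3 - 3 U\right) = -24 - 24 U$)
$B{\left(5,-2 \right)} n{\left(-1223,K{\left(30 \right)} \right)} = \left(-24 - 120\right) \left(- 1223 \left(1 - 1223\right)\right) = \left(-24 - 120\right) \left(\left(-1223\right) \left(-1222\right)\right) = \left(-144\right) 1494506 = -215208864$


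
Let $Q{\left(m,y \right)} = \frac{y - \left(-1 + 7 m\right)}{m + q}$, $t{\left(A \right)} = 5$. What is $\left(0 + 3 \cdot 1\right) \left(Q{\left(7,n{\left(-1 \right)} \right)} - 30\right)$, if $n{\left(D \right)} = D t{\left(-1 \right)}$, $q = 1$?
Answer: $- \frac{879}{8} \approx -109.88$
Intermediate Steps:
$n{\left(D \right)} = 5 D$ ($n{\left(D \right)} = D 5 = 5 D$)
$Q{\left(m,y \right)} = \frac{1 + y - 7 m}{1 + m}$ ($Q{\left(m,y \right)} = \frac{y - \left(-1 + 7 m\right)}{m + 1} = \frac{y - \left(-1 + 7 m\right)}{1 + m} = \frac{1 + y - 7 m}{1 + m}$)
$\left(0 + 3 \cdot 1\right) \left(Q{\left(7,n{\left(-1 \right)} \right)} - 30\right) = \left(0 + 3 \cdot 1\right) \left(\frac{1 + 5 \left(-1\right) - 49}{1 + 7} - 30\right) = \left(0 + 3\right) \left(\frac{1 - 5 - 49}{8} - 30\right) = 3 \left(\frac{1}{8} \left(-53\right) - 30\right) = 3 \left(- \frac{53}{8} - 30\right) = 3 \left(- \frac{293}{8}\right) = - \frac{879}{8}$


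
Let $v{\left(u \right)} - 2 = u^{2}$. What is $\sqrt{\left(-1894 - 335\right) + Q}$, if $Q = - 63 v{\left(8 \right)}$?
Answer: $i \sqrt{6387} \approx 79.919 i$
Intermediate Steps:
$v{\left(u \right)} = 2 + u^{2}$
$Q = -4158$ ($Q = - 63 \left(2 + 8^{2}\right) = - 63 \left(2 + 64\right) = \left(-63\right) 66 = -4158$)
$\sqrt{\left(-1894 - 335\right) + Q} = \sqrt{\left(-1894 - 335\right) - 4158} = \sqrt{-2229 - 4158} = \sqrt{-6387} = i \sqrt{6387}$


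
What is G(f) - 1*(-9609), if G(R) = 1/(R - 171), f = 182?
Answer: 105700/11 ≈ 9609.1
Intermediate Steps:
G(R) = 1/(-171 + R)
G(f) - 1*(-9609) = 1/(-171 + 182) - 1*(-9609) = 1/11 + 9609 = 105700/11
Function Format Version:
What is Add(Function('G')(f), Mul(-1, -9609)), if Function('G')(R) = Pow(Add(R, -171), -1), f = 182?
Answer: Rational(105700, 11) ≈ 9609.1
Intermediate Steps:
Function('G')(R) = Pow(Add(-171, R), -1)
Add(Function('G')(f), Mul(-1, -9609)) = Add(Pow(Add(-171, 182), -1), Mul(-1, -9609)) = Add(Pow(11, -1), 9609) = Add(Rational(1, 11), 9609) = Rational(105700, 11)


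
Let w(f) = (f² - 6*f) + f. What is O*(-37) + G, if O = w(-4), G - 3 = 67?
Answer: -1262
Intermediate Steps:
G = 70 (G = 3 + 67 = 70)
w(f) = f² - 5*f
O = 36 (O = -4*(-5 - 4) = -4*(-9) = 36)
O*(-37) + G = 36*(-37) + 70 = -1332 + 70 = -1262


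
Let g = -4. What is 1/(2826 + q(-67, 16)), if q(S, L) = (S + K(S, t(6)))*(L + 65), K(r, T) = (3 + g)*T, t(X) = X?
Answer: -1/3087 ≈ -0.00032394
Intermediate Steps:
K(r, T) = -T (K(r, T) = (3 - 4)*T = -T)
q(S, L) = (-6 + S)*(65 + L) (q(S, L) = (S - 1*6)*(L + 65) = (S - 6)*(65 + L) = (-6 + S)*(65 + L))
1/(2826 + q(-67, 16)) = 1/(2826 + (-390 - 6*16 + 65*(-67) + 16*(-67))) = 1/(2826 + (-390 - 96 - 4355 - 1072)) = 1/(2826 - 5913) = 1/(-3087) = -1/3087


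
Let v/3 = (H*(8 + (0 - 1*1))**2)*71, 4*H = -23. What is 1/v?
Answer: -4/240051 ≈ -1.6663e-5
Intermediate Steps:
H = -23/4 (H = (1/4)*(-23) = -23/4 ≈ -5.7500)
v = -240051/4 (v = 3*(-23*(8 + (0 - 1*1))**2/4*71) = 3*(-23*(8 + (0 - 1))**2/4*71) = 3*(-23*(8 - 1)**2/4*71) = 3*(-23/4*7**2*71) = 3*(-23/4*49*71) = 3*(-1127/4*71) = 3*(-80017/4) = -240051/4 ≈ -60013.)
1/v = 1/(-240051/4) = -4/240051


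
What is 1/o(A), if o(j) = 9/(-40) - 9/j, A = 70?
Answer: -280/99 ≈ -2.8283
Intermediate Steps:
o(j) = -9/40 - 9/j (o(j) = 9*(-1/40) - 9/j = -9/40 - 9/j)
1/o(A) = 1/(-9/40 - 9/70) = 1/(-99/280) = -280/99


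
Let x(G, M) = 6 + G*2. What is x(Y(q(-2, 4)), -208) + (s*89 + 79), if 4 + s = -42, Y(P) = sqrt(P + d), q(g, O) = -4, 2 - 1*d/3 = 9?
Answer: -4009 + 10*I ≈ -4009.0 + 10.0*I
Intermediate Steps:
d = -21 (d = 6 - 3*9 = 6 - 27 = -21)
Y(P) = sqrt(-21 + P) (Y(P) = sqrt(P - 21) = sqrt(-21 + P))
s = -46 (s = -4 - 42 = -46)
x(G, M) = 6 + 2*G
x(Y(q(-2, 4)), -208) + (s*89 + 79) = (6 + 2*sqrt(-21 - 4)) + (-46*89 + 79) = (6 + 2*sqrt(-25)) + (-4094 + 79) = (6 + 2*(5*I)) - 4015 = (6 + 10*I) - 4015 = -4009 + 10*I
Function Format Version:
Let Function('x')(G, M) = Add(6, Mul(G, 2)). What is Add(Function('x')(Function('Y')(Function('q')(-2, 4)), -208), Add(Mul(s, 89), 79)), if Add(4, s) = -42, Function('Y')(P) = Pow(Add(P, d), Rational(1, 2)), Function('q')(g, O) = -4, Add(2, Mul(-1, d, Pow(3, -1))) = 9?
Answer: Add(-4009, Mul(10, I)) ≈ Add(-4009.0, Mul(10.000, I))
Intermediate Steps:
d = -21 (d = Add(6, Mul(-3, 9)) = Add(6, -27) = -21)
Function('Y')(P) = Pow(Add(-21, P), Rational(1, 2)) (Function('Y')(P) = Pow(Add(P, -21), Rational(1, 2)) = Pow(Add(-21, P), Rational(1, 2)))
s = -46 (s = Add(-4, -42) = -46)
Function('x')(G, M) = Add(6, Mul(2, G))
Add(Function('x')(Function('Y')(Function('q')(-2, 4)), -208), Add(Mul(s, 89), 79)) = Add(Add(6, Mul(2, Pow(Add(-21, -4), Rational(1, 2)))), Add(Mul(-46, 89), 79)) = Add(Add(6, Mul(2, Pow(-25, Rational(1, 2)))), Add(-4094, 79)) = Add(Add(6, Mul(2, Mul(5, I))), -4015) = Add(Add(6, Mul(10, I)), -4015) = Add(-4009, Mul(10, I))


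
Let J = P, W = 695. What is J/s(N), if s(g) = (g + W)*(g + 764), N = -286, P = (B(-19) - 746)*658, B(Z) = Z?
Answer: -251685/97751 ≈ -2.5748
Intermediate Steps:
P = -503370 (P = (-19 - 746)*658 = -765*658 = -503370)
J = -503370
s(g) = (695 + g)*(764 + g) (s(g) = (g + 695)*(g + 764) = (695 + g)*(764 + g))
J/s(N) = -503370/(530980 + (-286)² + 1459*(-286)) = -503370/(530980 + 81796 - 417274) = -503370/195502 = -503370*1/195502 = -251685/97751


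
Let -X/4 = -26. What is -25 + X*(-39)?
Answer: -4081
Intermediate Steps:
X = 104 (X = -4*(-26) = 104)
-25 + X*(-39) = -25 + 104*(-39) = -25 - 4056 = -4081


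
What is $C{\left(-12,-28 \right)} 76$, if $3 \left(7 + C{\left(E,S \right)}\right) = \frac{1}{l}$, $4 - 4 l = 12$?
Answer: $- \frac{1634}{3} \approx -544.67$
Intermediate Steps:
$l = -2$ ($l = 1 - 3 = -2$)
$C{\left(E,S \right)} = - \frac{43}{6}$ ($C{\left(E,S \right)} = -7 + \frac{1}{3 \left(-2\right)} = -7 + \frac{1}{3} \left(- \frac{1}{2}\right) = -7 - \frac{1}{6} = - \frac{43}{6}$)
$C{\left(-12,-28 \right)} 76 = \left(- \frac{43}{6}\right) 76 = - \frac{1634}{3}$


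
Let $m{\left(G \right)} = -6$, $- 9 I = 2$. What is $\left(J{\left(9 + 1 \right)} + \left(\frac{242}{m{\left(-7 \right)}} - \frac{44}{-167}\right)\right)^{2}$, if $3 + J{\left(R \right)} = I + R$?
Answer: $\frac{2503801444}{2259009} \approx 1108.4$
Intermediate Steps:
$I = - \frac{2}{9}$ ($I = \left(- \frac{1}{9}\right) 2 = - \frac{2}{9} \approx -0.22222$)
$J{\left(R \right)} = - \frac{29}{9} + R$ ($J{\left(R \right)} = -3 + \left(- \frac{2}{9} + R\right) = - \frac{29}{9} + R$)
$\left(J{\left(9 + 1 \right)} + \left(\frac{242}{m{\left(-7 \right)}} - \frac{44}{-167}\right)\right)^{2} = \left(\left(- \frac{29}{9} + \left(9 + 1\right)\right) + \left(\frac{242}{-6} - \frac{44}{-167}\right)\right)^{2} = \left(\left(- \frac{29}{9} + 10\right) + \left(242 \left(- \frac{1}{6}\right) - - \frac{44}{167}\right)\right)^{2} = \left(\frac{61}{9} + \left(- \frac{121}{3} + \frac{44}{167}\right)\right)^{2} = \left(\frac{61}{9} - \frac{20075}{501}\right)^{2} = \left(- \frac{50038}{1503}\right)^{2} = \frac{2503801444}{2259009}$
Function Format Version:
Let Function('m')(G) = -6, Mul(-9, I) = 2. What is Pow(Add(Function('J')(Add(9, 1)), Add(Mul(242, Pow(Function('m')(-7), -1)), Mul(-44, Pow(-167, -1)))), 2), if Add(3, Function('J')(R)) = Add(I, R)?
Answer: Rational(2503801444, 2259009) ≈ 1108.4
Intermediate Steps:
I = Rational(-2, 9) (I = Mul(Rational(-1, 9), 2) = Rational(-2, 9) ≈ -0.22222)
Function('J')(R) = Add(Rational(-29, 9), R) (Function('J')(R) = Add(-3, Add(Rational(-2, 9), R)) = Add(Rational(-29, 9), R))
Pow(Add(Function('J')(Add(9, 1)), Add(Mul(242, Pow(Function('m')(-7), -1)), Mul(-44, Pow(-167, -1)))), 2) = Pow(Add(Add(Rational(-29, 9), Add(9, 1)), Add(Mul(242, Pow(-6, -1)), Mul(-44, Pow(-167, -1)))), 2) = Pow(Add(Add(Rational(-29, 9), 10), Add(Mul(242, Rational(-1, 6)), Mul(-44, Rational(-1, 167)))), 2) = Pow(Add(Rational(61, 9), Add(Rational(-121, 3), Rational(44, 167))), 2) = Pow(Add(Rational(61, 9), Rational(-20075, 501)), 2) = Pow(Rational(-50038, 1503), 2) = Rational(2503801444, 2259009)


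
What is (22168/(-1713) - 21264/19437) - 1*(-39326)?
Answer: 436304904586/11098527 ≈ 39312.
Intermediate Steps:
(22168/(-1713) - 21264/19437) - 1*(-39326) = (22168*(-1/1713) - 21264*1/19437) + 39326 = (-22168/1713 - 7088/6479) + 39326 = -155768216/11098527 + 39326 = 436304904586/11098527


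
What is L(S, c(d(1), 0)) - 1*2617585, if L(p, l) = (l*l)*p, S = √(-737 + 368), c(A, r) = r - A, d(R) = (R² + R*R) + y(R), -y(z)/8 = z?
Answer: -2617585 + 108*I*√41 ≈ -2.6176e+6 + 691.54*I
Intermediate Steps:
y(z) = -8*z
d(R) = -8*R + 2*R² (d(R) = (R² + R*R) - 8*R = (R² + R²) - 8*R = 2*R² - 8*R = -8*R + 2*R²)
S = 3*I*√41 (S = √(-369) = 3*I*√41 ≈ 19.209*I)
L(p, l) = p*l² (L(p, l) = l²*p = p*l²)
L(S, c(d(1), 0)) - 1*2617585 = (3*I*√41)*(0 - 2*(-4 + 1))² - 1*2617585 = (3*I*√41)*(0 - 2*(-3))² - 2617585 = (3*I*√41)*(0 - 1*(-6))² - 2617585 = (3*I*√41)*(0 + 6)² - 2617585 = (3*I*√41)*6² - 2617585 = (3*I*√41)*36 - 2617585 = 108*I*√41 - 2617585 = -2617585 + 108*I*√41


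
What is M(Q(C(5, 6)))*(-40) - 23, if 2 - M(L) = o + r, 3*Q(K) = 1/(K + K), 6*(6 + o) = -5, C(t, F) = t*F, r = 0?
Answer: -1129/3 ≈ -376.33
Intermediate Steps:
C(t, F) = F*t
o = -41/6 (o = -6 + (⅙)*(-5) = -6 - ⅚ = -41/6 ≈ -6.8333)
Q(K) = 1/(6*K) (Q(K) = 1/(3*(K + K)) = 1/(3*((2*K))) = (1/(2*K))/3 = 1/(6*K))
M(L) = 53/6 (M(L) = 2 - (-41/6 + 0) = 2 - 1*(-41/6) = 2 + 41/6 = 53/6)
M(Q(C(5, 6)))*(-40) - 23 = (53/6)*(-40) - 23 = -1060/3 - 23 = -1129/3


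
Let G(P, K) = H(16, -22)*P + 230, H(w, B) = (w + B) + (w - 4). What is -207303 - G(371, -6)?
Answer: -209759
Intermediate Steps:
H(w, B) = -4 + B + 2*w (H(w, B) = (B + w) + (-4 + w) = -4 + B + 2*w)
G(P, K) = 230 + 6*P (G(P, K) = (-4 - 22 + 2*16)*P + 230 = (-4 - 22 + 32)*P + 230 = 6*P + 230 = 230 + 6*P)
-207303 - G(371, -6) = -207303 - (230 + 6*371) = -207303 - (230 + 2226) = -207303 - 1*2456 = -207303 - 2456 = -209759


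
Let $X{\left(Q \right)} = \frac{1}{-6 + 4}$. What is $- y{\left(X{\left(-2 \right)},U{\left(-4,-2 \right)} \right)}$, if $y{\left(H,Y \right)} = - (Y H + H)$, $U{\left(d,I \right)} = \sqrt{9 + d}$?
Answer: $- \frac{1}{2} - \frac{\sqrt{5}}{2} \approx -1.618$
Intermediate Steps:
$X{\left(Q \right)} = - \frac{1}{2}$ ($X{\left(Q \right)} = \frac{1}{-2} = - \frac{1}{2}$)
$y{\left(H,Y \right)} = - H - H Y$ ($y{\left(H,Y \right)} = - (H Y + H) = - (H + H Y) = - H - H Y$)
$- y{\left(X{\left(-2 \right)},U{\left(-4,-2 \right)} \right)} = - \frac{\left(-1\right) \left(-1\right) \left(1 + \sqrt{9 - 4}\right)}{2} = - \frac{\left(-1\right) \left(-1\right) \left(1 + \sqrt{5}\right)}{2} = - (\frac{1}{2} + \frac{\sqrt{5}}{2}) = - \frac{1}{2} - \frac{\sqrt{5}}{2}$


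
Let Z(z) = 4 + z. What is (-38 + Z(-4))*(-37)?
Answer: 1406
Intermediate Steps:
(-38 + Z(-4))*(-37) = (-38 + (4 - 4))*(-37) = (-38 + 0)*(-37) = -38*(-37) = 1406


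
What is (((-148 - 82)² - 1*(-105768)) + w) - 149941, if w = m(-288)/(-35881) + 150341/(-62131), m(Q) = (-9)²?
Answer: 19449897262765/2229322411 ≈ 8724.6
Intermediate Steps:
m(Q) = 81
w = -5399418032/2229322411 (w = 81/(-35881) + 150341/(-62131) = 81*(-1/35881) + 150341*(-1/62131) = -81/35881 - 150341/62131 = -5399418032/2229322411 ≈ -2.4220)
(((-148 - 82)² - 1*(-105768)) + w) - 149941 = (((-148 - 82)² - 1*(-105768)) - 5399418032/2229322411) - 149941 = (((-230)² + 105768) - 5399418032/2229322411) - 149941 = ((52900 + 105768) - 5399418032/2229322411) - 149941 = (158668 - 5399418032/2229322411) - 149941 = 353716728890516/2229322411 - 149941 = 19449897262765/2229322411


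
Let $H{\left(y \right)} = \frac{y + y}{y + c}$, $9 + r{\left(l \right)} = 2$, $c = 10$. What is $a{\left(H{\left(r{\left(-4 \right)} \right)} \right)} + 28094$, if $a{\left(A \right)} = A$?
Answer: $\frac{84268}{3} \approx 28089.0$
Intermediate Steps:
$r{\left(l \right)} = -7$ ($r{\left(l \right)} = -9 + 2 = -7$)
$H{\left(y \right)} = \frac{2 y}{10 + y}$ ($H{\left(y \right)} = \frac{y + y}{y + 10} = \frac{2 y}{10 + y}$)
$a{\left(H{\left(r{\left(-4 \right)} \right)} \right)} + 28094 = 2 \left(-7\right) \frac{1}{10 - 7} + 28094 = 2 \left(-7\right) \frac{1}{3} + 28094 = - \frac{14}{3} + 28094 = \frac{84268}{3}$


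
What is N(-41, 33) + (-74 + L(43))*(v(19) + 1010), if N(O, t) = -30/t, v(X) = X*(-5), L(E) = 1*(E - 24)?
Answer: -553585/11 ≈ -50326.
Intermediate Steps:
L(E) = -24 + E (L(E) = 1*(-24 + E) = -24 + E)
v(X) = -5*X
N(-41, 33) + (-74 + L(43))*(v(19) + 1010) = -30/33 + (-74 + (-24 + 43))*(-5*19 + 1010) = -30*1/33 + (-74 + 19)*(-95 + 1010) = -10/11 - 55*915 = -10/11 - 50325 = -553585/11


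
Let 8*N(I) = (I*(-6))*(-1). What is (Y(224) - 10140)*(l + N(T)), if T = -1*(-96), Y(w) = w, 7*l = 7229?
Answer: -76680428/7 ≈ -1.0954e+7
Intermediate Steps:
l = 7229/7 (l = (⅐)*7229 = 7229/7 ≈ 1032.7)
T = 96
N(I) = 3*I/4 (N(I) = ((I*(-6))*(-1))/8 = (-6*I*(-1))/8 = (6*I)/8 = 3*I/4)
(Y(224) - 10140)*(l + N(T)) = (224 - 10140)*(7229/7 + (¾)*96) = -9916*(7229/7 + 72) = -9916*7733/7 = -76680428/7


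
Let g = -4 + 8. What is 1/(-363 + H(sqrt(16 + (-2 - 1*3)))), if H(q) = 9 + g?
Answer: -1/350 ≈ -0.0028571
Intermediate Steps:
g = 4
H(q) = 13 (H(q) = 9 + 4 = 13)
1/(-363 + H(sqrt(16 + (-2 - 1*3)))) = 1/(-363 + 13) = 1/(-350) = -1/350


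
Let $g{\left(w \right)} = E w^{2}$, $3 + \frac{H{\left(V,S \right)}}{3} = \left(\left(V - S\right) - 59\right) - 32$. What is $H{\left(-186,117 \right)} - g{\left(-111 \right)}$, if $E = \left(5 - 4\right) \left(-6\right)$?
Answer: $72735$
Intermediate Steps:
$E = -6$ ($E = 1 \left(-6\right) = -6$)
$H{\left(V,S \right)} = -282 - 3 S + 3 V$ ($H{\left(V,S \right)} = -9 + 3 \left(\left(\left(V - S\right) - 59\right) - 32\right) = -9 + 3 \left(\left(-59 + V - S\right) - 32\right) = -9 + 3 \left(-91 + V - S\right) = -9 - \left(273 - 3 V + 3 S\right) = -282 - 3 S + 3 V$)
$g{\left(w \right)} = - 6 w^{2}$
$H{\left(-186,117 \right)} - g{\left(-111 \right)} = \left(-282 - 351 + 3 \left(-186\right)\right) - - 6 \left(-111\right)^{2} = \left(-282 - 351 - 558\right) - \left(-6\right) 12321 = -1191 - -73926 = -1191 + 73926 = 72735$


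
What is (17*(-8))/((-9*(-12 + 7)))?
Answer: -136/45 ≈ -3.0222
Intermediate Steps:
(17*(-8))/((-9*(-12 + 7))) = -136/((-9*(-5))) = -136/45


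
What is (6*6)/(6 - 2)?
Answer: 9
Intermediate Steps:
(6*6)/(6 - 2) = 36/4 = 36*(¼) = 9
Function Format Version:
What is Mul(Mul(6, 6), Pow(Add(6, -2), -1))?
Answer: 9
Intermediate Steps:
Mul(Mul(6, 6), Pow(Add(6, -2), -1)) = Mul(36, Pow(4, -1)) = Mul(36, Rational(1, 4)) = 9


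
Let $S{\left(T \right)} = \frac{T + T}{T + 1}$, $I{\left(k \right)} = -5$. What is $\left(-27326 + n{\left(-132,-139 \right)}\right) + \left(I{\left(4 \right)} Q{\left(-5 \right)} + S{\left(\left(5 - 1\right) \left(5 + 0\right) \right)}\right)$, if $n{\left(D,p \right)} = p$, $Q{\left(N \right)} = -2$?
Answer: $- \frac{576515}{21} \approx -27453.0$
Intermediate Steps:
$S{\left(T \right)} = \frac{2 T}{1 + T}$
$\left(-27326 + n{\left(-132,-139 \right)}\right) + \left(I{\left(4 \right)} Q{\left(-5 \right)} + S{\left(\left(5 - 1\right) \left(5 + 0\right) \right)}\right) = \left(-27326 - 139\right) + \left(\left(-5\right) \left(-2\right) + \frac{2 \left(5 - 1\right) \left(5 + 0\right)}{1 + \left(5 - 1\right) \left(5 + 0\right)}\right) = -27465 + \left(10 + \frac{2 \cdot 4 \cdot 5}{1 + 4 \cdot 5}\right) = -27465 + \left(10 + 2 \cdot 20 \frac{1}{1 + 20}\right) = -27465 + \left(10 + 2 \cdot 20 \cdot \frac{1}{21}\right) = -27465 + \left(10 + \frac{40}{21}\right) = -27465 + \frac{250}{21} = - \frac{576515}{21}$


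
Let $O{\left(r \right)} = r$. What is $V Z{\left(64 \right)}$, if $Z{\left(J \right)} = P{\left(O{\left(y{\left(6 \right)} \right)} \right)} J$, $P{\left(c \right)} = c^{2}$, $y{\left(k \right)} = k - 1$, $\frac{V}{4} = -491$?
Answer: $-3142400$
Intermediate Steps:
$V = -1964$ ($V = 4 \left(-491\right) = -1964$)
$y{\left(k \right)} = -1 + k$
$Z{\left(J \right)} = 25 J$ ($Z{\left(J \right)} = \left(-1 + 6\right)^{2} J = 5^{2} J = 25 J$)
$V Z{\left(64 \right)} = - 1964 \cdot 25 \cdot 64 = \left(-1964\right) 1600 = -3142400$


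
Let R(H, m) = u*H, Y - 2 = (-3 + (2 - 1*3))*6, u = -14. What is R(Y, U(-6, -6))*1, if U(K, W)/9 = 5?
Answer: 308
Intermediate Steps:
U(K, W) = 45 (U(K, W) = 9*5 = 45)
Y = -22 (Y = 2 + (-3 + (2 - 1*3))*6 = 2 + (-3 + (2 - 3))*6 = 2 + (-3 - 1)*6 = 2 - 4*6 = 2 - 24 = -22)
R(H, m) = -14*H
R(Y, U(-6, -6))*1 = -14*(-22)*1 = 308*1 = 308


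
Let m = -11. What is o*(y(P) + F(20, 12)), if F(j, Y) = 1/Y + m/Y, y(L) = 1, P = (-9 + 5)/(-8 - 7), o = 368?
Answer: 184/3 ≈ 61.333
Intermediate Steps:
P = 4/15 (P = -4/(-15) = -4*(-1/15) = 4/15 ≈ 0.26667)
F(j, Y) = -10/Y (F(j, Y) = 1/Y - 11/Y = -10/Y)
o*(y(P) + F(20, 12)) = 368*(1 - 10/12) = 368*(1 - 10*1/12) = 368*(1 - ⅚) = 368*(⅙) = 184/3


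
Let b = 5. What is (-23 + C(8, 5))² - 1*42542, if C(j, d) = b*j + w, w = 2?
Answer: -42181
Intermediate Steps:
C(j, d) = 2 + 5*j (C(j, d) = 5*j + 2 = 2 + 5*j)
(-23 + C(8, 5))² - 1*42542 = (-23 + (2 + 5*8))² - 1*42542 = (-23 + (2 + 40))² - 42542 = (-23 + 42)² - 42542 = 19² - 42542 = 361 - 42542 = -42181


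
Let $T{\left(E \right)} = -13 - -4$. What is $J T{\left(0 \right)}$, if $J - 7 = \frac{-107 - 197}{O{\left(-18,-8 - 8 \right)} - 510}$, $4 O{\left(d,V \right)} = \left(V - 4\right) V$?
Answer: $- \frac{14913}{215} \approx -69.363$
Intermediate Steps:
$T{\left(E \right)} = -9$ ($T{\left(E \right)} = -13 + 4 = -9$)
$O{\left(d,V \right)} = \frac{V \left(-4 + V\right)}{4}$ ($O{\left(d,V \right)} = \frac{\left(V - 4\right) V}{4} = \frac{\left(-4 + V\right) V}{4} = \frac{V \left(-4 + V\right)}{4}$)
$J = \frac{1657}{215}$ ($J = 7 + \frac{-107 - 197}{\frac{\left(-8 - 8\right) \left(-4 - 16\right)}{4} - 510} = 7 - \frac{304}{\frac{\left(-8 - 8\right) \left(-4 - 16\right)}{4} - 510} = 7 - \frac{304}{\frac{1}{4} \left(-16\right) \left(-4 - 16\right) - 510} = 7 - \frac{304}{\frac{1}{4} \left(-16\right) \left(-20\right) - 510} = 7 - \frac{304}{80 - 510} = 7 - \frac{304}{-430} = 7 - - \frac{152}{215} = 7 + \frac{152}{215} = \frac{1657}{215} \approx 7.707$)
$J T{\left(0 \right)} = \frac{1657}{215} \left(-9\right) = - \frac{14913}{215}$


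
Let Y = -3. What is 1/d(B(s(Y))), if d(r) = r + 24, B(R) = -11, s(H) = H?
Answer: 1/13 ≈ 0.076923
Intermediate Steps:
d(r) = 24 + r
1/d(B(s(Y))) = 1/(24 - 11) = 1/13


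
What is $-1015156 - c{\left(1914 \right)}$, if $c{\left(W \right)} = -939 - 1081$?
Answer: $-1013136$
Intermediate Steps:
$c{\left(W \right)} = -2020$ ($c{\left(W \right)} = -939 - 1081 = -2020$)
$-1015156 - c{\left(1914 \right)} = -1015156 - -2020 = -1015156 + 2020 = -1013136$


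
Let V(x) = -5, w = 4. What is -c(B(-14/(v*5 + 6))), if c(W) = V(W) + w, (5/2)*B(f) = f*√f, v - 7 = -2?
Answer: 1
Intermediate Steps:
v = 5 (v = 7 - 2 = 5)
B(f) = 2*f^(3/2)/5 (B(f) = 2*(f*√f)/5 = 2*f^(3/2)/5)
c(W) = -1 (c(W) = -5 + 4 = -1)
-c(B(-14/(v*5 + 6))) = -1*(-1) = 1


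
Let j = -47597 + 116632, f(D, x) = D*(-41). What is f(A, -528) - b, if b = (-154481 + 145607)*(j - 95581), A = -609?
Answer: -235544235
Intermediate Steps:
f(D, x) = -41*D
j = 69035
b = 235569204 (b = (-154481 + 145607)*(69035 - 95581) = -8874*(-26546) = 235569204)
f(A, -528) - b = -41*(-609) - 1*235569204 = 24969 - 235569204 = -235544235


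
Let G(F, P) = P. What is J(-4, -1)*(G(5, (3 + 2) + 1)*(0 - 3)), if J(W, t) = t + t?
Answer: 36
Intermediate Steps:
J(W, t) = 2*t
J(-4, -1)*(G(5, (3 + 2) + 1)*(0 - 3)) = (2*(-1))*(((3 + 2) + 1)*(0 - 3)) = -2*(5 + 1)*(-3) = -12*(-3) = -2*(-18) = 36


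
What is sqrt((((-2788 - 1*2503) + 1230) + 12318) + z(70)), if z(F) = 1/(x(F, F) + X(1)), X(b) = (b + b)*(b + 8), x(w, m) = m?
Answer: sqrt(15985574)/44 ≈ 90.868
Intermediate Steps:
X(b) = 2*b*(8 + b) (X(b) = (2*b)*(8 + b) = 2*b*(8 + b))
z(F) = 1/(18 + F) (z(F) = 1/(F + 2*1*(8 + 1)) = 1/(F + 2*1*9) = 1/(F + 18) = 1/(18 + F))
sqrt((((-2788 - 1*2503) + 1230) + 12318) + z(70)) = sqrt((((-2788 - 1*2503) + 1230) + 12318) + 1/(18 + 70)) = sqrt((((-2788 - 2503) + 1230) + 12318) + 1/88) = sqrt(((-5291 + 1230) + 12318) + 1/88) = sqrt((-4061 + 12318) + 1/88) = sqrt(8257 + 1/88) = sqrt(726617/88) = sqrt(15985574)/44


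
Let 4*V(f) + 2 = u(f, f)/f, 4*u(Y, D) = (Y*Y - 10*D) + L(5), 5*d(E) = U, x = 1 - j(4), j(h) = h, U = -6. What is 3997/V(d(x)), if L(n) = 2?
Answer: -959280/313 ≈ -3064.8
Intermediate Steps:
x = -3 (x = 1 - 1*4 = 1 - 4 = -3)
d(E) = -6/5 (d(E) = (⅕)*(-6) = -6/5)
u(Y, D) = ½ - 5*D/2 + Y²/4 (u(Y, D) = ((Y*Y - 10*D) + 2)/4 = ((Y² - 10*D) + 2)/4 = (2 + Y² - 10*D)/4 = ½ - 5*D/2 + Y²/4)
V(f) = -½ + (½ - 5*f/2 + f²/4)/(4*f) (V(f) = -½ + ((½ - 5*f/2 + f²/4)/f)/4 = -½ + (½ - 5*f/2 + f²/4)/(4*f))
3997/V(d(x)) = 3997/(((2 + (-6/5)² - 18*(-6/5))/(16*(-6/5)))) = 3997/(((1/16)*(-⅚)*(2 + 36/25 + 108/5))) = 3997/(((1/16)*(-⅚)*(626/25))) = 3997/(-313/240) = 3997*(-240/313) = -959280/313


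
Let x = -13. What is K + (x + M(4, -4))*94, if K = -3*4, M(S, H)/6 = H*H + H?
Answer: 5534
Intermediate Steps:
M(S, H) = 6*H + 6*H² (M(S, H) = 6*(H*H + H) = 6*(H² + H) = 6*(H + H²) = 6*H + 6*H²)
K = -12
K + (x + M(4, -4))*94 = -12 + (-13 + 6*(-4)*(1 - 4))*94 = -12 + (-13 + 6*(-4)*(-3))*94 = -12 + (-13 + 72)*94 = -12 + 59*94 = -12 + 5546 = 5534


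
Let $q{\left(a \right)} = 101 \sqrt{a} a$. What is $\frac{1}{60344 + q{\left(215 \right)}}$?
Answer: $- \frac{60344}{97739965039} + \frac{21715 \sqrt{215}}{97739965039} \approx 2.6403 \cdot 10^{-6}$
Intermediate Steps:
$q{\left(a \right)} = 101 a^{\frac{3}{2}}$
$\frac{1}{60344 + q{\left(215 \right)}} = \frac{1}{60344 + 101 \cdot 215^{\frac{3}{2}}} = \frac{1}{60344 + 101 \cdot 215 \sqrt{215}} = \frac{1}{60344 + 21715 \sqrt{215}}$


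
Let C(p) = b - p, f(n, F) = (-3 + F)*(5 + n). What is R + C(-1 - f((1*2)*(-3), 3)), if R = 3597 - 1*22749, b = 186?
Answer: -18965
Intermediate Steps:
C(p) = 186 - p
R = -19152 (R = 3597 - 22749 = -19152)
R + C(-1 - f((1*2)*(-3), 3)) = -19152 + (186 - (-1 - (-15 - 3*1*2*(-3) + 5*3 + 3*((1*2)*(-3))))) = -19152 + (186 - (-1 - (-15 - 6*(-3) + 15 + 3*(2*(-3))))) = -19152 + (186 - (-1 - (-15 - 3*(-6) + 15 + 3*(-6)))) = -19152 + (186 - (-1 - (-15 + 18 + 15 - 18))) = -19152 + (186 - (-1 - 1*0)) = -19152 + (186 - (-1 + 0)) = -19152 + (186 - 1*(-1)) = -19152 + (186 + 1) = -19152 + 187 = -18965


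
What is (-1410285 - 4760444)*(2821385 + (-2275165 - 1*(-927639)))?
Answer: -9094784473211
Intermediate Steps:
(-1410285 - 4760444)*(2821385 + (-2275165 - 1*(-927639))) = -6170729*(2821385 + (-2275165 + 927639)) = -6170729*(2821385 - 1347526) = -6170729*1473859 = -9094784473211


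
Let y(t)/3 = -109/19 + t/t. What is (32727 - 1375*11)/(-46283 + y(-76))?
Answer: -334438/879647 ≈ -0.38020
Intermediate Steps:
y(t) = -270/19 (y(t) = 3*(-109/19 + t/t) = 3*(-109*1/19 + 1) = 3*(-109/19 + 1) = 3*(-90/19) = -270/19)
(32727 - 1375*11)/(-46283 + y(-76)) = (32727 - 1375*11)/(-46283 - 270/19) = (32727 - 15125)/(-879647/19) = 17602*(-19/879647) = -334438/879647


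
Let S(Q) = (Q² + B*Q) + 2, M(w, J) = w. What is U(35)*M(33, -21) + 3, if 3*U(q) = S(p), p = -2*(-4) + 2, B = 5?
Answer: 1675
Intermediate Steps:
p = 10 (p = 8 + 2 = 10)
S(Q) = 2 + Q² + 5*Q (S(Q) = (Q² + 5*Q) + 2 = 2 + Q² + 5*Q)
U(q) = 152/3 (U(q) = (2 + 10² + 5*10)/3 = (2 + 100 + 50)/3 = (⅓)*152 = 152/3)
U(35)*M(33, -21) + 3 = (152/3)*33 + 3 = 1672 + 3 = 1675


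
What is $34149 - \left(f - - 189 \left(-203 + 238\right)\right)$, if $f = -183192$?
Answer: $210726$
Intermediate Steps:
$34149 - \left(f - - 189 \left(-203 + 238\right)\right) = 34149 - \left(-183192 - - 189 \left(-203 + 238\right)\right) = 34149 - \left(-183192 - \left(-189\right) 35\right) = 34149 - \left(-183192 - -6615\right) = 34149 - \left(-183192 + 6615\right) = 34149 - -176577 = 34149 + 176577 = 210726$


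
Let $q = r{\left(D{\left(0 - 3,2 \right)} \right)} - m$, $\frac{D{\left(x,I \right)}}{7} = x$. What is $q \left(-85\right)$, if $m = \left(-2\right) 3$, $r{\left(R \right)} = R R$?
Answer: $-37995$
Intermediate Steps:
$D{\left(x,I \right)} = 7 x$
$r{\left(R \right)} = R^{2}$
$m = -6$
$q = 447$ ($q = \left(7 \left(0 - 3\right)\right)^{2} - -6 = \left(7 \left(0 - 3\right)\right)^{2} + 6 = \left(7 \left(-3\right)\right)^{2} + 6 = \left(-21\right)^{2} + 6 = 441 + 6 = 447$)
$q \left(-85\right) = 447 \left(-85\right) = -37995$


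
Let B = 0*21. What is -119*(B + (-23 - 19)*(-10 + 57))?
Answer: 234906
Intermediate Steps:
B = 0
-119*(B + (-23 - 19)*(-10 + 57)) = -119*(0 + (-23 - 19)*(-10 + 57)) = -119*(0 - 42*47) = -119*(0 - 1974) = -119*(-1974) = 234906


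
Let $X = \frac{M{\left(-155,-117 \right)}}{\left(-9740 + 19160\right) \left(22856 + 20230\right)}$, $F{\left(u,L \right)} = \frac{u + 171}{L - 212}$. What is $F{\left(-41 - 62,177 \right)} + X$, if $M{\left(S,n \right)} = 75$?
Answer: $- \frac{1839944369}{947030280} \approx -1.9429$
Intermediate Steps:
$F{\left(u,L \right)} = \frac{171 + u}{-212 + L}$
$X = \frac{5}{27058008}$ ($X = \frac{75}{\left(-9740 + 19160\right) \left(22856 + 20230\right)} = \frac{75}{9420 \cdot 43086} = \frac{75}{405870120} = 75 \cdot \frac{1}{405870120} = \frac{5}{27058008} \approx 1.8479 \cdot 10^{-7}$)
$F{\left(-41 - 62,177 \right)} + X = \frac{171 - 103}{-212 + 177} + \frac{5}{27058008} = \frac{171 - 103}{-35} + \frac{5}{27058008} = - \frac{171 - 103}{35} + \frac{5}{27058008} = \left(- \frac{1}{35}\right) 68 + \frac{5}{27058008} = - \frac{68}{35} + \frac{5}{27058008} = - \frac{1839944369}{947030280}$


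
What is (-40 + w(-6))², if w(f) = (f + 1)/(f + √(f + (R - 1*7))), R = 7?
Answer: 25*(752*√6 + 1825*I)/(6*(2*√6 + 5*I)) ≈ 1543.3 - 22.912*I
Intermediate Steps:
w(f) = (1 + f)/(f + √f) (w(f) = (f + 1)/(f + √(f + (7 - 1*7))) = (1 + f)/(f + √(f + (7 - 7))) = (1 + f)/(f + √(f + 0)) = (1 + f)/(f + √f))
(-40 + w(-6))² = (-40 + (1 - 6)/(-6 + √(-6)))² = (-40 - 5/(-6 + I*√6))²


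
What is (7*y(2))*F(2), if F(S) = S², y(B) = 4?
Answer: 112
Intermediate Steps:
(7*y(2))*F(2) = (7*4)*2² = 28*4 = 112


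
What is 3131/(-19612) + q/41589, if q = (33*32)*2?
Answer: -29598205/271881156 ≈ -0.10886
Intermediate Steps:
q = 2112 (q = 1056*2 = 2112)
3131/(-19612) + q/41589 = 3131/(-19612) + 2112/41589 = 3131*(-1/19612) + 2112*(1/41589) = -3131/19612 + 704/13863 = -29598205/271881156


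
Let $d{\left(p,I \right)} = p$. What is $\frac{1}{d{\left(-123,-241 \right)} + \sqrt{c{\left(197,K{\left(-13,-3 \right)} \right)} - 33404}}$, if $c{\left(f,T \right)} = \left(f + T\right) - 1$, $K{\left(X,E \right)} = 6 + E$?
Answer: $- \frac{123}{48334} - \frac{i \sqrt{33205}}{48334} \approx -0.0025448 - 0.0037701 i$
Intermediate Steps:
$c{\left(f,T \right)} = -1 + T + f$ ($c{\left(f,T \right)} = \left(T + f\right) - 1 = -1 + T + f$)
$\frac{1}{d{\left(-123,-241 \right)} + \sqrt{c{\left(197,K{\left(-13,-3 \right)} \right)} - 33404}} = \frac{1}{-123 + \sqrt{\left(-1 + \left(6 - 3\right) + 197\right) - 33404}} = \frac{1}{-123 + \sqrt{\left(-1 + 3 + 197\right) - 33404}} = \frac{1}{-123 + \sqrt{199 - 33404}} = \frac{1}{-123 + \sqrt{-33205}} = \frac{1}{-123 + i \sqrt{33205}}$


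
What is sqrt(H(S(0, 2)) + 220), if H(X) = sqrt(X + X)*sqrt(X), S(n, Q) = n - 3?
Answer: sqrt(220 - 3*sqrt(2)) ≈ 14.689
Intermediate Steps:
S(n, Q) = -3 + n
H(X) = X*sqrt(2) (H(X) = sqrt(2*X)*sqrt(X) = (sqrt(2)*sqrt(X))*sqrt(X) = X*sqrt(2))
sqrt(H(S(0, 2)) + 220) = sqrt((-3 + 0)*sqrt(2) + 220) = sqrt(-3*sqrt(2) + 220) = sqrt(220 - 3*sqrt(2))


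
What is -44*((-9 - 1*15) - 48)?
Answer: 3168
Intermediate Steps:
-44*((-9 - 1*15) - 48) = -44*((-9 - 15) - 48) = -44*(-24 - 48) = -44*(-72) = 3168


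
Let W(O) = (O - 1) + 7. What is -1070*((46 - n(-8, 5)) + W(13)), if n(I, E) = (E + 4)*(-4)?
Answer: -108070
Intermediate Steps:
n(I, E) = -16 - 4*E (n(I, E) = (4 + E)*(-4) = -16 - 4*E)
W(O) = 6 + O (W(O) = (-1 + O) + 7 = 6 + O)
-1070*((46 - n(-8, 5)) + W(13)) = -1070*((46 - (-16 - 4*5)) + (6 + 13)) = -1070*((46 - (-16 - 20)) + 19) = -1070*((46 - 1*(-36)) + 19) = -1070*((46 + 36) + 19) = -1070*(82 + 19) = -1070*101 = -108070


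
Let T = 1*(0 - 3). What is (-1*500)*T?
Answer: 1500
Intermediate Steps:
T = -3 (T = 1*(-3) = -3)
(-1*500)*T = -1*500*(-3) = -500*(-3) = 1500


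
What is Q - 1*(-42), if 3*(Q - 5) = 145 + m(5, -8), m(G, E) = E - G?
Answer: 91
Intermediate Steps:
Q = 49 (Q = 5 + (145 + (-8 - 1*5))/3 = 5 + (145 + (-8 - 5))/3 = 5 + (145 - 13)/3 = 5 + (1/3)*132 = 5 + 44 = 49)
Q - 1*(-42) = 49 - 1*(-42) = 49 + 42 = 91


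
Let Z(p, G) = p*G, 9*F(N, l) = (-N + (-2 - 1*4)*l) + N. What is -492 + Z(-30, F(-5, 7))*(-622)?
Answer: -87572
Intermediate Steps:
F(N, l) = -2*l/3 (F(N, l) = ((-N + (-2 - 1*4)*l) + N)/9 = ((-N + (-2 - 4)*l) + N)/9 = ((-N - 6*l) + N)/9 = (-6*l)/9 = -2*l/3)
Z(p, G) = G*p
-492 + Z(-30, F(-5, 7))*(-622) = -492 + (-⅔*7*(-30))*(-622) = -492 - 14/3*(-30)*(-622) = -492 + 140*(-622) = -492 - 87080 = -87572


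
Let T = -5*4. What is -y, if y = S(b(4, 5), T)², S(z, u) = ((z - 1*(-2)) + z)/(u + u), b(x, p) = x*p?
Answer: -441/400 ≈ -1.1025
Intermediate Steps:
T = -20
b(x, p) = p*x
S(z, u) = (2 + 2*z)/(2*u) (S(z, u) = ((z + 2) + z)/((2*u)) = ((2 + z) + z)*(1/(2*u)) = (2 + 2*z)*(1/(2*u)) = (2 + 2*z)/(2*u))
y = 441/400 (y = ((1 + 5*4)/(-20))² = (-(1 + 20)/20)² = (-1/20*21)² = (-21/20)² = 441/400 ≈ 1.1025)
-y = -1*441/400 = -441/400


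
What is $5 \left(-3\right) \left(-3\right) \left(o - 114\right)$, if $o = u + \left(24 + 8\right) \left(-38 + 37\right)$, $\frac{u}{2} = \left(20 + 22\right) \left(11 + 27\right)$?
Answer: $137070$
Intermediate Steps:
$u = 3192$ ($u = 2 \left(20 + 22\right) \left(11 + 27\right) = 2 \cdot 42 \cdot 38 = 2 \cdot 1596 = 3192$)
$o = 3160$ ($o = 3192 + \left(24 + 8\right) \left(-38 + 37\right) = 3192 + 32 \left(-1\right) = 3192 - 32 = 3160$)
$5 \left(-3\right) \left(-3\right) \left(o - 114\right) = 5 \left(-3\right) \left(-3\right) \left(3160 - 114\right) = \left(-15\right) \left(-3\right) 3046 = 45 \cdot 3046 = 137070$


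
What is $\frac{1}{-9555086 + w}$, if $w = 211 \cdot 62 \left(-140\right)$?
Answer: $- \frac{1}{11386566} \approx -8.7823 \cdot 10^{-8}$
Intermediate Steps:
$w = -1831480$ ($w = 13082 \left(-140\right) = -1831480$)
$\frac{1}{-9555086 + w} = \frac{1}{-9555086 - 1831480} = \frac{1}{-11386566} = - \frac{1}{11386566}$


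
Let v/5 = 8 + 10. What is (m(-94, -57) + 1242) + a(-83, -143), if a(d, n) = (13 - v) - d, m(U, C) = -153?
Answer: 1095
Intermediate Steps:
v = 90 (v = 5*(8 + 10) = 5*18 = 90)
a(d, n) = -77 - d (a(d, n) = (13 - 1*90) - d = (13 - 90) - d = -77 - d)
(m(-94, -57) + 1242) + a(-83, -143) = (-153 + 1242) + (-77 - 1*(-83)) = 1089 + (-77 + 83) = 1089 + 6 = 1095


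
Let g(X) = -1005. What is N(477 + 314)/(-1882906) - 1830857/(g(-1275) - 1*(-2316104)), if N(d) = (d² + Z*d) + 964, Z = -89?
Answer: -81639589462/75157134443 ≈ -1.0863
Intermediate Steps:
N(d) = 964 + d² - 89*d (N(d) = (d² - 89*d) + 964 = 964 + d² - 89*d)
N(477 + 314)/(-1882906) - 1830857/(g(-1275) - 1*(-2316104)) = (964 + (477 + 314)² - 89*(477 + 314))/(-1882906) - 1830857/(-1005 - 1*(-2316104)) = (964 + 791² - 89*791)*(-1/1882906) - 1830857/(-1005 + 2316104) = (964 + 625681 - 70399)*(-1/1882906) - 1830857/2315099 = 556246*(-1/1882906) - 1830857*1/2315099 = -278123/941453 - 63133/79831 = -81639589462/75157134443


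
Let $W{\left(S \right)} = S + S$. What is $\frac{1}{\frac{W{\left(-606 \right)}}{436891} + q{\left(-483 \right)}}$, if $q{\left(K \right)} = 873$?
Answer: $\frac{436891}{381404631} \approx 0.0011455$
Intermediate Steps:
$W{\left(S \right)} = 2 S$
$\frac{1}{\frac{W{\left(-606 \right)}}{436891} + q{\left(-483 \right)}} = \frac{1}{\frac{2 \left(-606\right)}{436891} + 873} = \frac{1}{\left(-1212\right) \frac{1}{436891} + 873} = \frac{1}{- \frac{1212}{436891} + 873} = \frac{1}{\frac{381404631}{436891}} = \frac{436891}{381404631}$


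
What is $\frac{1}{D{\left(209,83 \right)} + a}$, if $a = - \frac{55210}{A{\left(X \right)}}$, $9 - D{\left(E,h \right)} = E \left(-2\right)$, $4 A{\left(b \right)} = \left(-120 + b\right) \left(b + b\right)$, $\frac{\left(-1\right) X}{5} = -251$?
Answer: $\frac{284885}{121623811} \approx 0.0023423$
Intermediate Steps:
$X = 1255$ ($X = \left(-5\right) \left(-251\right) = 1255$)
$A{\left(b \right)} = \frac{b \left(-120 + b\right)}{2}$ ($A{\left(b \right)} = \frac{\left(-120 + b\right) \left(b + b\right)}{4} = \frac{\left(-120 + b\right) 2 b}{4} = \frac{2 b \left(-120 + b\right)}{4} = \frac{b \left(-120 + b\right)}{2}$)
$D{\left(E,h \right)} = 9 + 2 E$ ($D{\left(E,h \right)} = 9 - E \left(-2\right) = 9 - - 2 E = 9 + 2 E$)
$a = - \frac{22084}{284885}$ ($a = - \frac{55210}{\frac{1}{2} \cdot 1255 \left(-120 + 1255\right)} = - \frac{55210}{\frac{1}{2} \cdot 1255 \cdot 1135} = - \frac{55210}{\frac{1424425}{2}} = \left(-55210\right) \frac{2}{1424425} = - \frac{22084}{284885} \approx -0.077519$)
$\frac{1}{D{\left(209,83 \right)} + a} = \frac{1}{\left(9 + 2 \cdot 209\right) - \frac{22084}{284885}} = \frac{1}{\left(9 + 418\right) - \frac{22084}{284885}} = \frac{1}{427 - \frac{22084}{284885}} = \frac{1}{\frac{121623811}{284885}} = \frac{284885}{121623811}$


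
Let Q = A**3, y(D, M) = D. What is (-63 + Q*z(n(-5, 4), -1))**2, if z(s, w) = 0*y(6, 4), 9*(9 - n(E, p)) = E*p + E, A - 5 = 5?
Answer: 3969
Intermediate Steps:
A = 10 (A = 5 + 5 = 10)
n(E, p) = 9 - E/9 - E*p/9 (n(E, p) = 9 - (E*p + E)/9 = 9 - (E + E*p)/9 = 9 + (-E/9 - E*p/9) = 9 - E/9 - E*p/9)
Q = 1000 (Q = 10**3 = 1000)
z(s, w) = 0 (z(s, w) = 0*6 = 0)
(-63 + Q*z(n(-5, 4), -1))**2 = (-63 + 1000*0)**2 = (-63 + 0)**2 = (-63)**2 = 3969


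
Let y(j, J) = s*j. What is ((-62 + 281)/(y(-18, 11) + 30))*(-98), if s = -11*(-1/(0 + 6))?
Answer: 7154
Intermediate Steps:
s = 11/6 (s = -11/((-1*6)) = -11/(-6) = -11*(-⅙) = 11/6 ≈ 1.8333)
y(j, J) = 11*j/6
((-62 + 281)/(y(-18, 11) + 30))*(-98) = ((-62 + 281)/((11/6)*(-18) + 30))*(-98) = (219/(-33 + 30))*(-98) = (219/(-3))*(-98) = (219*(-⅓))*(-98) = -73*(-98) = 7154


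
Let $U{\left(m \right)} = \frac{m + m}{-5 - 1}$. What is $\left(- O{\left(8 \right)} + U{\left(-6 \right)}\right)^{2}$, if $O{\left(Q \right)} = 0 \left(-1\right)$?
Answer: $4$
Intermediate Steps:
$O{\left(Q \right)} = 0$
$U{\left(m \right)} = - \frac{m}{3}$ ($U{\left(m \right)} = \frac{2 m}{-6} = 2 m \left(- \frac{1}{6}\right) = - \frac{m}{3}$)
$\left(- O{\left(8 \right)} + U{\left(-6 \right)}\right)^{2} = \left(\left(-1\right) 0 - -2\right)^{2} = \left(0 + 2\right)^{2} = 2^{2} = 4$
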